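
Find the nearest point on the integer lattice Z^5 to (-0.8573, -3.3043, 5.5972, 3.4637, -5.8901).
(-1, -3, 6, 3, -6)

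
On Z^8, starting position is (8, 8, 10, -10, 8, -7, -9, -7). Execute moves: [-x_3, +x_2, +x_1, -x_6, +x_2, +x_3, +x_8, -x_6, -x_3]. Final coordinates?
(9, 10, 9, -10, 8, -9, -9, -6)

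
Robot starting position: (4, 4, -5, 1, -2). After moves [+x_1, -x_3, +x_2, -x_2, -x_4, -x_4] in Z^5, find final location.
(5, 4, -6, -1, -2)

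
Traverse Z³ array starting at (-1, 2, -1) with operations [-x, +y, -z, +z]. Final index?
(-2, 3, -1)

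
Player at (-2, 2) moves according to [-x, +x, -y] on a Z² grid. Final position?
(-2, 1)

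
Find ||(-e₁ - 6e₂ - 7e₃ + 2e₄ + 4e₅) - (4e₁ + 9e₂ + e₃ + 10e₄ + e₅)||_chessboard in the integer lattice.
15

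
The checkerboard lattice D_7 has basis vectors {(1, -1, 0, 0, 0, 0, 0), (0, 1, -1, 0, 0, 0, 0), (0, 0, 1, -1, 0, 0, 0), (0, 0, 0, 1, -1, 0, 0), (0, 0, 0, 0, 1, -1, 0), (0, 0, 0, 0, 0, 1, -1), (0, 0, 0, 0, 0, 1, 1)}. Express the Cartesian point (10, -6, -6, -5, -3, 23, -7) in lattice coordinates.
10b₁ + 4b₂ - 2b₃ - 7b₄ - 10b₅ + 10b₆ + 3b₇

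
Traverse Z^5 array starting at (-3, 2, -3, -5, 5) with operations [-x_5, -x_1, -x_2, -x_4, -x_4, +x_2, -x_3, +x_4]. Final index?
(-4, 2, -4, -6, 4)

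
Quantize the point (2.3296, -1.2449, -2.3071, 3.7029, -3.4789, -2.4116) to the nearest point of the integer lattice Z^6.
(2, -1, -2, 4, -3, -2)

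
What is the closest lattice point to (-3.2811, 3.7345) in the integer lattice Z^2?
(-3, 4)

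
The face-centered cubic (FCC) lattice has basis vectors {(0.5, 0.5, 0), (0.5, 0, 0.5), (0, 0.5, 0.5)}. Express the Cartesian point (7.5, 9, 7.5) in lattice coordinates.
9b₁ + 6b₂ + 9b₃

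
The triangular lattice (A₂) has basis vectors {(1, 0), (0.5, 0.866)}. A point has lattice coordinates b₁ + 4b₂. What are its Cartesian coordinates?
(3, 3.464)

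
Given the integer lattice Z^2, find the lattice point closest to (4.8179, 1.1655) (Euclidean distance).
(5, 1)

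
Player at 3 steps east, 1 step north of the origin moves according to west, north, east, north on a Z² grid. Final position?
(3, 3)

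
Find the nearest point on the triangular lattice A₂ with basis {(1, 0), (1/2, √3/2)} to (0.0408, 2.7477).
(0.5, 2.598)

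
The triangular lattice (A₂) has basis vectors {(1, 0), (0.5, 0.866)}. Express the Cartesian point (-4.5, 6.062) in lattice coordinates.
-8b₁ + 7b₂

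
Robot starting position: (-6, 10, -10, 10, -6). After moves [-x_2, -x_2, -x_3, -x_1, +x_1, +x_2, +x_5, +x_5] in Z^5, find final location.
(-6, 9, -11, 10, -4)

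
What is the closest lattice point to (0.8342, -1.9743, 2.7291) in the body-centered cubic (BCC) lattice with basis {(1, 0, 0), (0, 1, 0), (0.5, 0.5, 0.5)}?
(1, -2, 3)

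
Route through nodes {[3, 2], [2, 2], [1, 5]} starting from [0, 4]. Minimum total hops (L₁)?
7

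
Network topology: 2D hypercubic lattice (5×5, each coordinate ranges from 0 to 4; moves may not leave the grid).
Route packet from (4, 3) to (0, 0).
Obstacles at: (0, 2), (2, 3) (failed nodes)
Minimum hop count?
7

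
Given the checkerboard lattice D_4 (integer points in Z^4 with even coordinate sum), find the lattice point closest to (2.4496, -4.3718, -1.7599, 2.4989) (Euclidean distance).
(2, -4, -2, 2)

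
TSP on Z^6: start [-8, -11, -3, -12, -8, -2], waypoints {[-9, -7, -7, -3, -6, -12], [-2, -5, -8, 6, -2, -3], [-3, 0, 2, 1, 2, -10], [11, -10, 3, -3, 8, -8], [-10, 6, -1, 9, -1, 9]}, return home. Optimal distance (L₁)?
244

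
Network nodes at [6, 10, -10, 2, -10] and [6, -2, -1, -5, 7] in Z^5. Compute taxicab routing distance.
45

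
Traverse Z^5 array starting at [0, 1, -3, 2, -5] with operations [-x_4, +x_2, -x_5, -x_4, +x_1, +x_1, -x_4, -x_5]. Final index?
(2, 2, -3, -1, -7)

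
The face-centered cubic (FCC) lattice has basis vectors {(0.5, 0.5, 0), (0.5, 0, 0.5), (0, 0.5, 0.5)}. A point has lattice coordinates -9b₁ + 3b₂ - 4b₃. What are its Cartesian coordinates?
(-3, -6.5, -0.5)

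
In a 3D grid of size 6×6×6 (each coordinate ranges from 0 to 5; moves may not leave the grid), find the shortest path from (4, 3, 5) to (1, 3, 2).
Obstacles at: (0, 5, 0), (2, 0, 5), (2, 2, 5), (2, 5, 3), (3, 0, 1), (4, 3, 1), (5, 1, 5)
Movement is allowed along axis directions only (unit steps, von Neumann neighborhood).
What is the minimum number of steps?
6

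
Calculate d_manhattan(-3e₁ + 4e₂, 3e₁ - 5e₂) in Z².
15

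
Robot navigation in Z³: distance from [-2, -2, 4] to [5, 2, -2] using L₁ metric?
17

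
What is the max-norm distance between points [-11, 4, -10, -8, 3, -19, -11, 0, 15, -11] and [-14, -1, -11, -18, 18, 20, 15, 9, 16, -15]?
39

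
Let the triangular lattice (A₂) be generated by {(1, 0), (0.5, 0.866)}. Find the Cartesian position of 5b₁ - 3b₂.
(3.5, -2.598)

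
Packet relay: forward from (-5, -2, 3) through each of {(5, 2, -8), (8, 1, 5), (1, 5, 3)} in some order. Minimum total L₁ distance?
43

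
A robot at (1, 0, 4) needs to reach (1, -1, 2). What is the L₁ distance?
3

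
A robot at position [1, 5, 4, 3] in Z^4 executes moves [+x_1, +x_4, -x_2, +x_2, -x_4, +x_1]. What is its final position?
(3, 5, 4, 3)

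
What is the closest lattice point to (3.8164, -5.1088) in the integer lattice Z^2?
(4, -5)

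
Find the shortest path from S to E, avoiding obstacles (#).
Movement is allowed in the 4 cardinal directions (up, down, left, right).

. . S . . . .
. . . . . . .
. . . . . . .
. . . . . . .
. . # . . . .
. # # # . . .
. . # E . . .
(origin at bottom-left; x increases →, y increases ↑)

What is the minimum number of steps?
9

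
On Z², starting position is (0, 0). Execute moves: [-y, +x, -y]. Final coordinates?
(1, -2)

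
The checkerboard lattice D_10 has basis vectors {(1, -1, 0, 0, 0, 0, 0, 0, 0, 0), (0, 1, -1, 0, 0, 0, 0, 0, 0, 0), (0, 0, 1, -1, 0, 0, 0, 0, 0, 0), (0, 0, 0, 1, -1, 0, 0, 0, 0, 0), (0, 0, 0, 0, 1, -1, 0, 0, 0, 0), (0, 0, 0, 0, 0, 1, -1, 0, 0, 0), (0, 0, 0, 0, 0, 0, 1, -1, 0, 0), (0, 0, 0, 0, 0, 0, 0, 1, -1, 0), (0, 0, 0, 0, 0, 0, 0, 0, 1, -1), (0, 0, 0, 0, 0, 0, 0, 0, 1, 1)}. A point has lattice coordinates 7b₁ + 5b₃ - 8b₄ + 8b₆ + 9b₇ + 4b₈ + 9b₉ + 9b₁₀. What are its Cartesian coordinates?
(7, -7, 5, -13, 8, 8, 1, -5, 14, 0)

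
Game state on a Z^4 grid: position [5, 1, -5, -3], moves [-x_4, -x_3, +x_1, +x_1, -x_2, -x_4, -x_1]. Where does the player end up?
(6, 0, -6, -5)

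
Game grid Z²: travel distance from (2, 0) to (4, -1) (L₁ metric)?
3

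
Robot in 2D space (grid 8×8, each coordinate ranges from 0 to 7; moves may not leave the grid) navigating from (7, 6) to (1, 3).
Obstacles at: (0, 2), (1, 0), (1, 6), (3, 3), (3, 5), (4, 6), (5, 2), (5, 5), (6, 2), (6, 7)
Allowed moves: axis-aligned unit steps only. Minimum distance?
9
(one shortest path: (7, 6) → (6, 6) → (6, 5) → (6, 4) → (5, 4) → (4, 4) → (3, 4) → (2, 4) → (1, 4) → (1, 3))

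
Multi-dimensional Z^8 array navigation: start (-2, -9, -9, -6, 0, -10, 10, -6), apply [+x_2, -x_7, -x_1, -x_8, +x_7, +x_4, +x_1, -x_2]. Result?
(-2, -9, -9, -5, 0, -10, 10, -7)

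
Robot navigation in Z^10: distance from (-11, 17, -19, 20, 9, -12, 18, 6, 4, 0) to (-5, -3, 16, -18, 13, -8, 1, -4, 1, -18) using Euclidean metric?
62.1208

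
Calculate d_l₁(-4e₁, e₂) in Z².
5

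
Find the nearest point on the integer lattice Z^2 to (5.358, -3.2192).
(5, -3)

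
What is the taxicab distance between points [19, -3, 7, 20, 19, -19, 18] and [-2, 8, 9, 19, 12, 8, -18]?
105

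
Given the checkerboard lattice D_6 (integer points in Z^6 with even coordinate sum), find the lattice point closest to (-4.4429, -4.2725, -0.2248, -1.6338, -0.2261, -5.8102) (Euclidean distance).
(-4, -4, 0, -2, 0, -6)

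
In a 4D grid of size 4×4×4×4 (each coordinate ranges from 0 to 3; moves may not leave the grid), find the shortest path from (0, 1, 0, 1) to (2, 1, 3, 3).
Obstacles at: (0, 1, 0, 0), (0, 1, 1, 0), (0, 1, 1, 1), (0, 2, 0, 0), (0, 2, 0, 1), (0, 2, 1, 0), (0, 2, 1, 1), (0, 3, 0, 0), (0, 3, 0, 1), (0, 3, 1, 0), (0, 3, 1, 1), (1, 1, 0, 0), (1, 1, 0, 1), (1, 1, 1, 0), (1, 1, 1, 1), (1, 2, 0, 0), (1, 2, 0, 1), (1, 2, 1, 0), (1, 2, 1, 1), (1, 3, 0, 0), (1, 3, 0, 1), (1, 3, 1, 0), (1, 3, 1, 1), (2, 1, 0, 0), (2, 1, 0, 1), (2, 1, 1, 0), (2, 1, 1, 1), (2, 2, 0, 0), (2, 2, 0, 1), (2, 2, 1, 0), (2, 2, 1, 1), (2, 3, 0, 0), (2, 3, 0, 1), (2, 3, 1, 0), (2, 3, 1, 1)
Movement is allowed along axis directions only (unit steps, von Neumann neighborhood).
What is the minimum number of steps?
7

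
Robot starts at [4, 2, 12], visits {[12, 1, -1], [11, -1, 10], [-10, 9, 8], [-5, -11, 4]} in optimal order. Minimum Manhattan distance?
89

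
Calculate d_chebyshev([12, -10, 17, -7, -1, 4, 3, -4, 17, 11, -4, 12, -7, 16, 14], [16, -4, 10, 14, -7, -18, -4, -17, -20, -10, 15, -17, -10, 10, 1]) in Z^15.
37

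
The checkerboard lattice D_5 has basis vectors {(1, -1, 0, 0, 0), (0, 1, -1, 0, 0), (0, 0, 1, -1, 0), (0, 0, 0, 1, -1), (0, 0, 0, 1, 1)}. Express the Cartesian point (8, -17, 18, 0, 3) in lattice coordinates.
8b₁ - 9b₂ + 9b₃ + 3b₄ + 6b₅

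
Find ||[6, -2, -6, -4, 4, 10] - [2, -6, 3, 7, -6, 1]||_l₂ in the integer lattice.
20.3715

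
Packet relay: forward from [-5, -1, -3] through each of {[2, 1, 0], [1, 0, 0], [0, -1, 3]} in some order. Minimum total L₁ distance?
18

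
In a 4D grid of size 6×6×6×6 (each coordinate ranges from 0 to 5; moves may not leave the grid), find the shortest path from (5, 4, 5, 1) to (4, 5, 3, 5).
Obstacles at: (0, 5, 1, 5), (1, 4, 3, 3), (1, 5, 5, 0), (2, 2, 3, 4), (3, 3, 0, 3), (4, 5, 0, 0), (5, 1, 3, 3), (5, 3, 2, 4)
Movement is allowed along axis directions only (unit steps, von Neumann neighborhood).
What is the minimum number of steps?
8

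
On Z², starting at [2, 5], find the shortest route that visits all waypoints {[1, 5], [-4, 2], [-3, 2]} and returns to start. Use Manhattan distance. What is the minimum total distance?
18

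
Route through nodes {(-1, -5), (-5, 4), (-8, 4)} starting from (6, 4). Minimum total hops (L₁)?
30
(one optimal route: (6, 4) → (-5, 4) → (-8, 4) → (-1, -5))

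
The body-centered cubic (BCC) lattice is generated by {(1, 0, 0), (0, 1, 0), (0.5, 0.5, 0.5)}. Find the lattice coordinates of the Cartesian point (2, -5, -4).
6b₁ - b₂ - 8b₃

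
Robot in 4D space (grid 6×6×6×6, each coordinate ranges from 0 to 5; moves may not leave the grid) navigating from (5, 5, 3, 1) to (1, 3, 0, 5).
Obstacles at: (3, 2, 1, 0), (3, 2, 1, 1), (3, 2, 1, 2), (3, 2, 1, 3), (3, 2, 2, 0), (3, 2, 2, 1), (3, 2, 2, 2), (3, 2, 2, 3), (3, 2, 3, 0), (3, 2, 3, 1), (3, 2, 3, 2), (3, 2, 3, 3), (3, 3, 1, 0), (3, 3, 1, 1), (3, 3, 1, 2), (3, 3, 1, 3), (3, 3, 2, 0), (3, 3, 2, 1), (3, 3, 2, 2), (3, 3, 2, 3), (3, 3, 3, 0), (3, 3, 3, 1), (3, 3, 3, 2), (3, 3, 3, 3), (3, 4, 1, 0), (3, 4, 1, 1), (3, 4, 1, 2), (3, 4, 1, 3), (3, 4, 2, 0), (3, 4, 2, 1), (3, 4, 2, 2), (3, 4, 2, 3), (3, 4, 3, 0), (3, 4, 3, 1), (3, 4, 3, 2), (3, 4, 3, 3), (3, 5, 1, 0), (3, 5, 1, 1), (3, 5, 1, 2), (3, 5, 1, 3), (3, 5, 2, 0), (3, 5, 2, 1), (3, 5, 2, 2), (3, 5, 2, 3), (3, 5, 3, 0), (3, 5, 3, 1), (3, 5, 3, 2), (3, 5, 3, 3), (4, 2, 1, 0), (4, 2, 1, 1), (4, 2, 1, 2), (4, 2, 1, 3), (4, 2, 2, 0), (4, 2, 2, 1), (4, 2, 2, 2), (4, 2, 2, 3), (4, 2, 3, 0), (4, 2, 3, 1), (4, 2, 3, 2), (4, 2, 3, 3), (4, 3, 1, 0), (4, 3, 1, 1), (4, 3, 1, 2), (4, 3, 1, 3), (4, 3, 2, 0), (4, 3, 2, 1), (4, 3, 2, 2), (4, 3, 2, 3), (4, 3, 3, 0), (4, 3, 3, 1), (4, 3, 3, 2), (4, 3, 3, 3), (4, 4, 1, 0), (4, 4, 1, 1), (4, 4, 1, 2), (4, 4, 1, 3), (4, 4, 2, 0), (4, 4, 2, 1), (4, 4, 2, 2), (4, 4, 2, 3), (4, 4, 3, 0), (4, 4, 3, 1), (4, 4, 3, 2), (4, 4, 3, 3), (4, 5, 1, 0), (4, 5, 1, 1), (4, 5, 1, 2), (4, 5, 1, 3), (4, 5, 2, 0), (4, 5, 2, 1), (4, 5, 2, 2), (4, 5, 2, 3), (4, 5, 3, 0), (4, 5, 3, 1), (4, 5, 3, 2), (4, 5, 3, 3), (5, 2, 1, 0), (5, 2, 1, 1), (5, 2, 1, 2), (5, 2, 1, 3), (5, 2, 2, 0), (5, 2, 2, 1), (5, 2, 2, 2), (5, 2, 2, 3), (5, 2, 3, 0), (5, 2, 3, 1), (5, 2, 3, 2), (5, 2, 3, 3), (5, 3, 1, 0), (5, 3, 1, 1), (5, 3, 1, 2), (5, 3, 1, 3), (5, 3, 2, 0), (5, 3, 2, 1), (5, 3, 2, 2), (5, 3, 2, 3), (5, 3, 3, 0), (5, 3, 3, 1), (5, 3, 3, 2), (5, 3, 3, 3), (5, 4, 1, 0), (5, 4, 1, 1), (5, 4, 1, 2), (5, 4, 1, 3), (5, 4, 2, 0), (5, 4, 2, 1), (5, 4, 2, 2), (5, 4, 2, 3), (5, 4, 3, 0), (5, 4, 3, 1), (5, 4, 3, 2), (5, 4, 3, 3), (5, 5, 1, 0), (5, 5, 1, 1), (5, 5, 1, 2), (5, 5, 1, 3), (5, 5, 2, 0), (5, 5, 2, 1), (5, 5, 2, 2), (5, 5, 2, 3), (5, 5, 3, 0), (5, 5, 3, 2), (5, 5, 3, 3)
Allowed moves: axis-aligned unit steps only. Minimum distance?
15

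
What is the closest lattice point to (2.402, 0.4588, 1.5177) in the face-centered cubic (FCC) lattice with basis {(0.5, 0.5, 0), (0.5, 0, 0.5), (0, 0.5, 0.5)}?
(2, 0.5, 1.5)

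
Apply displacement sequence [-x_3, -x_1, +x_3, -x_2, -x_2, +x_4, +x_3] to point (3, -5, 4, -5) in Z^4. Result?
(2, -7, 5, -4)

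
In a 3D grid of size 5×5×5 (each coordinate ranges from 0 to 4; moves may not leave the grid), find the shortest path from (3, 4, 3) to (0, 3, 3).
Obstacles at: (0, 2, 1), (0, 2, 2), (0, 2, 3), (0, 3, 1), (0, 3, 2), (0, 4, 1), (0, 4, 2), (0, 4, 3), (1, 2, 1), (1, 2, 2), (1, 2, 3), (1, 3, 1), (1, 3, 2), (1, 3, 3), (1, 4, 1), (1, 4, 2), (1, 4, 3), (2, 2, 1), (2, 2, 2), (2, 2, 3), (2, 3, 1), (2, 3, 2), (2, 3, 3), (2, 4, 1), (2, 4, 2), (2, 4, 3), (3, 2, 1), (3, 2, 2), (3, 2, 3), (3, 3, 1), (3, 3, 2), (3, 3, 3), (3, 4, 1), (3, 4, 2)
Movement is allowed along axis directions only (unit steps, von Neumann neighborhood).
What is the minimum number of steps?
6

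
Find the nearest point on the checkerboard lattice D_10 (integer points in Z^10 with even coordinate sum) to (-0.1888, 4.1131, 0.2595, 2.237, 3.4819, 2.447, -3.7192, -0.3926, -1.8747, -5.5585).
(0, 4, 0, 2, 4, 2, -4, 0, -2, -6)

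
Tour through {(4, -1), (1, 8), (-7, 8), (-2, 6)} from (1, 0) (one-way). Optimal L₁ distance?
28
(one optimal route: (1, 0) → (4, -1) → (1, 8) → (-2, 6) → (-7, 8))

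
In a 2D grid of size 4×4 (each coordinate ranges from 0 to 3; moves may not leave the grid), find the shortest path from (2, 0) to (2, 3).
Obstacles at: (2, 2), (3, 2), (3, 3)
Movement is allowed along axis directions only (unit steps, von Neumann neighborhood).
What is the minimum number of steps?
5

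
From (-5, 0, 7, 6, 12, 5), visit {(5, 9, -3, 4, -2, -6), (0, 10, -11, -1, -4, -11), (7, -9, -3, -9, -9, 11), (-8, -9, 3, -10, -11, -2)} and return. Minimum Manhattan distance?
250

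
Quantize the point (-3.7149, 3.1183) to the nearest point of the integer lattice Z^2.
(-4, 3)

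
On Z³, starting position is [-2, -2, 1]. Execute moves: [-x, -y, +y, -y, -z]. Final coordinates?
(-3, -3, 0)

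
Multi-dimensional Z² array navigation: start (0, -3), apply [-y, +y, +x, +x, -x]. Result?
(1, -3)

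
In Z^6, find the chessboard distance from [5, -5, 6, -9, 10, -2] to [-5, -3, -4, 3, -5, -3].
15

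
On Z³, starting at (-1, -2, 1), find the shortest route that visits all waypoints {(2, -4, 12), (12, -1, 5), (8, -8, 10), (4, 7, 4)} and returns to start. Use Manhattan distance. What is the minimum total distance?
78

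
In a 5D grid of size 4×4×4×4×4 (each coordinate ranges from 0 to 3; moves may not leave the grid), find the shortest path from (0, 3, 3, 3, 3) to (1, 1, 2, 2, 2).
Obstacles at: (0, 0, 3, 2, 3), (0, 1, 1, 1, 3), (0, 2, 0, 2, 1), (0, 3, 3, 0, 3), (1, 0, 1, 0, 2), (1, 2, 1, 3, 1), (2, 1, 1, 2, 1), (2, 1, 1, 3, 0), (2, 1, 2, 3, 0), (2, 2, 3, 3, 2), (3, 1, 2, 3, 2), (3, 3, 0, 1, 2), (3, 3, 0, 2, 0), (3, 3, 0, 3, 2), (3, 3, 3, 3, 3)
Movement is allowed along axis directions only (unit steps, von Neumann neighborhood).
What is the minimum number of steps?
6
(one shortest path: (0, 3, 3, 3, 3) → (1, 3, 3, 3, 3) → (1, 2, 3, 3, 3) → (1, 1, 3, 3, 3) → (1, 1, 2, 3, 3) → (1, 1, 2, 2, 3) → (1, 1, 2, 2, 2))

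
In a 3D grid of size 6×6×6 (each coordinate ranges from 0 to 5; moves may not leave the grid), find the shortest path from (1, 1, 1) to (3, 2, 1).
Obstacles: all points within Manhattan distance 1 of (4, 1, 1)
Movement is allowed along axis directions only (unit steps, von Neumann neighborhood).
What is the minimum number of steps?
3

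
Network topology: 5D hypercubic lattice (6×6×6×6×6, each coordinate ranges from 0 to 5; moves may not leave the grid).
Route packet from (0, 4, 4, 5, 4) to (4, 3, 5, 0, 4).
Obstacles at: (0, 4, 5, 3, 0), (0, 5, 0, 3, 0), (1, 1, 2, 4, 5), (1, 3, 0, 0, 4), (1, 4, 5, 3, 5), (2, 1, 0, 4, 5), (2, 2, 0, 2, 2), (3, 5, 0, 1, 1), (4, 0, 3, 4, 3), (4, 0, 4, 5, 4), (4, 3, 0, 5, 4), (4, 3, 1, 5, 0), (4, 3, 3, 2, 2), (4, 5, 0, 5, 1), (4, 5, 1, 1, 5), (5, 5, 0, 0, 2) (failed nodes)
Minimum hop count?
11
(one shortest path: (0, 4, 4, 5, 4) → (1, 4, 4, 5, 4) → (2, 4, 4, 5, 4) → (3, 4, 4, 5, 4) → (4, 4, 4, 5, 4) → (4, 3, 4, 5, 4) → (4, 3, 5, 5, 4) → (4, 3, 5, 4, 4) → (4, 3, 5, 3, 4) → (4, 3, 5, 2, 4) → (4, 3, 5, 1, 4) → (4, 3, 5, 0, 4))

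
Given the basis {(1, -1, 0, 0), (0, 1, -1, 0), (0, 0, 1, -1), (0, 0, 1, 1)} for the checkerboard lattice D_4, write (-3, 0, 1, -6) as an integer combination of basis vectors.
-3b₁ - 3b₂ + 2b₃ - 4b₄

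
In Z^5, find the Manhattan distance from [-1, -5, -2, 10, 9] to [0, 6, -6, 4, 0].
31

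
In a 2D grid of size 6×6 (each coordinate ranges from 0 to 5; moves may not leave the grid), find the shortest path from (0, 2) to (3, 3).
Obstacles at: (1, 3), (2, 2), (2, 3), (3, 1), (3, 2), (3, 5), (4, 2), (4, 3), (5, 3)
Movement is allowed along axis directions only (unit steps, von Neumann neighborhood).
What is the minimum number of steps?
6
(one shortest path: (0, 2) → (0, 3) → (0, 4) → (1, 4) → (2, 4) → (3, 4) → (3, 3))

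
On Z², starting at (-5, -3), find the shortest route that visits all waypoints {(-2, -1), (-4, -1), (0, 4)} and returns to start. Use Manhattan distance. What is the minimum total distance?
24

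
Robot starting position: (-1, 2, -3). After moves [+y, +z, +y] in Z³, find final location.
(-1, 4, -2)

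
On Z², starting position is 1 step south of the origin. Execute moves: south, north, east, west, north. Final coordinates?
(0, 0)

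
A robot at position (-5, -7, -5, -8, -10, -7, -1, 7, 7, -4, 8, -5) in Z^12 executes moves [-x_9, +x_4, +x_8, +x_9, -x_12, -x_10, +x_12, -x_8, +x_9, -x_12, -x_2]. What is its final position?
(-5, -8, -5, -7, -10, -7, -1, 7, 8, -5, 8, -6)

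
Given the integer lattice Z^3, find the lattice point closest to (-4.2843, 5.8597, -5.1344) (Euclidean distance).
(-4, 6, -5)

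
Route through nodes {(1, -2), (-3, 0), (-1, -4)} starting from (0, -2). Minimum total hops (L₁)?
11
(one optimal route: (0, -2) → (1, -2) → (-1, -4) → (-3, 0))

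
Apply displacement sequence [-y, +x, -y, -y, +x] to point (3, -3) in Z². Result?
(5, -6)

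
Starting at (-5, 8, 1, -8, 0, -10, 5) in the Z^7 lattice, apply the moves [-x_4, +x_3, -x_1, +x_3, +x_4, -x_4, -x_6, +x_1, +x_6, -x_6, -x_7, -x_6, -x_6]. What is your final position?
(-5, 8, 3, -9, 0, -13, 4)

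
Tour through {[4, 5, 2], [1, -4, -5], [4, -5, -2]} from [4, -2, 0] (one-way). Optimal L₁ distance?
30
(one optimal route: (4, -2, 0) → (4, 5, 2) → (4, -5, -2) → (1, -4, -5))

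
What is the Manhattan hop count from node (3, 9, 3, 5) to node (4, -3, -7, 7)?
25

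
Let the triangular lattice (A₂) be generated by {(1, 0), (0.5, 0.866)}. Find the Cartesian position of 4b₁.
(4, 0)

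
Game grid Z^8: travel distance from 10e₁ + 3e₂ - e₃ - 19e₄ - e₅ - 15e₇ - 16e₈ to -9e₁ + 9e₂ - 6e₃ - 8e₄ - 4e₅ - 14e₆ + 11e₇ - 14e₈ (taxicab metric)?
86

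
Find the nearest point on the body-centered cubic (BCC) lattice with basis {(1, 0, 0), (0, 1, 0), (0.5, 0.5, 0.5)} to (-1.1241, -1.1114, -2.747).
(-1, -1, -3)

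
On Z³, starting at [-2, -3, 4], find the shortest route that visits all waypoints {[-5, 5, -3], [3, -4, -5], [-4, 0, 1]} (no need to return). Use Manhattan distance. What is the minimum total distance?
37
(one optimal route: (-2, -3, 4) → (-4, 0, 1) → (-5, 5, -3) → (3, -4, -5))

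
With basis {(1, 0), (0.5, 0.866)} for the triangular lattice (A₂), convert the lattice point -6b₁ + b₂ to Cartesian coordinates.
(-5.5, 0.866)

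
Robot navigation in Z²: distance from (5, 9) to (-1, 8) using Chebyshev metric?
6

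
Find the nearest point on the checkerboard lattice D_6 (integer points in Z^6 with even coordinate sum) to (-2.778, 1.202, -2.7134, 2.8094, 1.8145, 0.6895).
(-3, 1, -3, 3, 2, 0)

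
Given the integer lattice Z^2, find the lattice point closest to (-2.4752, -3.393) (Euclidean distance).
(-2, -3)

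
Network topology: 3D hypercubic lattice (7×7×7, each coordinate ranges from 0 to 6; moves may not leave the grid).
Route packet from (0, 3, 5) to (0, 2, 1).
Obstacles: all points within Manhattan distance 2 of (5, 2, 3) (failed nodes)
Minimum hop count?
5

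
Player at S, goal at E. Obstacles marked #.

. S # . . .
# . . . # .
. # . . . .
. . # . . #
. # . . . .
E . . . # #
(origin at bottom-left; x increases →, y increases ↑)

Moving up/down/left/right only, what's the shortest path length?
10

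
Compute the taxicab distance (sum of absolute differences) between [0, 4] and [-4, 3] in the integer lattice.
5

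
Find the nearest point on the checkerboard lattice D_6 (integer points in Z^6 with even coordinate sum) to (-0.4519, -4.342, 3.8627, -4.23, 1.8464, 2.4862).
(0, -4, 4, -4, 2, 2)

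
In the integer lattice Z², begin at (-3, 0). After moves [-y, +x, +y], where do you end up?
(-2, 0)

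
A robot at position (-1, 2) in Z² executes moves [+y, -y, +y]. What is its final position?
(-1, 3)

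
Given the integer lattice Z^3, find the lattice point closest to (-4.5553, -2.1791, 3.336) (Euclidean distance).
(-5, -2, 3)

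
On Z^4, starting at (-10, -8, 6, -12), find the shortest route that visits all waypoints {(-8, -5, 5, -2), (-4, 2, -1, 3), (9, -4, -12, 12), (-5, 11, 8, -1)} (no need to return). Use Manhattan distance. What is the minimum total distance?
101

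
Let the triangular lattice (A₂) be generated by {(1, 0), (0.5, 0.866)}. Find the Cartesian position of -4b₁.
(-4, 0)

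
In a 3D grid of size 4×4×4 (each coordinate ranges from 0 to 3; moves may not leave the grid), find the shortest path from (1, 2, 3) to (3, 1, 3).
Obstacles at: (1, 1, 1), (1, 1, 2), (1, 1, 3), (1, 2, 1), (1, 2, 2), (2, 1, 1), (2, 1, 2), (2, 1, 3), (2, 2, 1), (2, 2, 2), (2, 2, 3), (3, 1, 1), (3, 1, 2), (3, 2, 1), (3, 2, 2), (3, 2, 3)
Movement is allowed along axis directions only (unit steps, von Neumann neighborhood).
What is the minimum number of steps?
7
(one shortest path: (1, 2, 3) → (0, 2, 3) → (0, 1, 3) → (0, 0, 3) → (1, 0, 3) → (2, 0, 3) → (3, 0, 3) → (3, 1, 3))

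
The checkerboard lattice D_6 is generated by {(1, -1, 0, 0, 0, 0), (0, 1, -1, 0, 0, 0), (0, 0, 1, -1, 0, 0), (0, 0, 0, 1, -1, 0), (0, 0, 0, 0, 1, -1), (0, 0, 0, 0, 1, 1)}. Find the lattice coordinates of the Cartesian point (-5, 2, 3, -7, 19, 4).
-5b₁ - 3b₂ - 7b₄ + 4b₅ + 8b₆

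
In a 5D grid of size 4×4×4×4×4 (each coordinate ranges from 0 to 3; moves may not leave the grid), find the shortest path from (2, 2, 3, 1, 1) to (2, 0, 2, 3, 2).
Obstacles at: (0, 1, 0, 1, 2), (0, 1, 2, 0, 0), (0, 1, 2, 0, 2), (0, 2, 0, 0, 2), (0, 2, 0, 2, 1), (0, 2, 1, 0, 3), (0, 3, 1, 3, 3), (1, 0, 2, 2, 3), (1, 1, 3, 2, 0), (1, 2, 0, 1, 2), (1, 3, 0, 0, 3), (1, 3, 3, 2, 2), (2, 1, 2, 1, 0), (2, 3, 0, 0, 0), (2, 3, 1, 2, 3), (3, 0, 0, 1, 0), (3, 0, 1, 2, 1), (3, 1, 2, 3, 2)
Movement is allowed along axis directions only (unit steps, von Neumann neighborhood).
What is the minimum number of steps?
6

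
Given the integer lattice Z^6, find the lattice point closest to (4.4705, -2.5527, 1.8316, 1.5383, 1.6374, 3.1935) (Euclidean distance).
(4, -3, 2, 2, 2, 3)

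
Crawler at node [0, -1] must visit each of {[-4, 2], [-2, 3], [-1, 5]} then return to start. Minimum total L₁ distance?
20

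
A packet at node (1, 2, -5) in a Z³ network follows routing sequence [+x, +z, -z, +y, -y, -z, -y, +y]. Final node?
(2, 2, -6)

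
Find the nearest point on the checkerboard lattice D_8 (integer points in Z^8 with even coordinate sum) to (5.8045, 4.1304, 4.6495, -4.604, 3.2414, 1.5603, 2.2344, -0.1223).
(6, 4, 5, -5, 3, 1, 2, 0)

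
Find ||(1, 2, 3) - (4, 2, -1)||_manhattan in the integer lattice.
7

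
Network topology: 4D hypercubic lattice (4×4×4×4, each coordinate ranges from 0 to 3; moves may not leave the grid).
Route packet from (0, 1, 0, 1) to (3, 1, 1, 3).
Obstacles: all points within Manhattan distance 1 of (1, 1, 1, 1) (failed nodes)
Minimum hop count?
6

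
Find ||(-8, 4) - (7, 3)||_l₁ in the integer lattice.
16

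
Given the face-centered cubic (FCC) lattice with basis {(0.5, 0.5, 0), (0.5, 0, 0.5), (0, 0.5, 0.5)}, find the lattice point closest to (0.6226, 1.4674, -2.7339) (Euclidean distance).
(0.5, 1.5, -3)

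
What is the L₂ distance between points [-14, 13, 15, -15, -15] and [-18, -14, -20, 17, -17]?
54.754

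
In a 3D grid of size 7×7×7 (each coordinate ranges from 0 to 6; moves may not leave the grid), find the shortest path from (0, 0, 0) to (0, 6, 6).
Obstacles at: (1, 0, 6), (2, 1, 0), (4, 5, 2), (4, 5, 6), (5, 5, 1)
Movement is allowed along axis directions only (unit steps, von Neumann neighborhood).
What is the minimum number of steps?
12
(one shortest path: (0, 0, 0) → (0, 1, 0) → (0, 2, 0) → (0, 3, 0) → (0, 4, 0) → (0, 5, 0) → (0, 6, 0) → (0, 6, 1) → (0, 6, 2) → (0, 6, 3) → (0, 6, 4) → (0, 6, 5) → (0, 6, 6))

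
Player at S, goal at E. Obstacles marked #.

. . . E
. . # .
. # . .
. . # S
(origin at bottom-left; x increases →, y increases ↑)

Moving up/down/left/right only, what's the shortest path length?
3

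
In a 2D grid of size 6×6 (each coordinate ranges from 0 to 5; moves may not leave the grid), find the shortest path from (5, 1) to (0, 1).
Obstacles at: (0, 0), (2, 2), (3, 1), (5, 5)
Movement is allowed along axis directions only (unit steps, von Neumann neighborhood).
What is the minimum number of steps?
7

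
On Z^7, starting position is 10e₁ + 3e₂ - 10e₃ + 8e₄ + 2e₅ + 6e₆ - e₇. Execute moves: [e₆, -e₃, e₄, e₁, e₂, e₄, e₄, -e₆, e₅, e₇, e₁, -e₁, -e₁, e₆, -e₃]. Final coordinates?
(10, 4, -12, 11, 3, 7, 0)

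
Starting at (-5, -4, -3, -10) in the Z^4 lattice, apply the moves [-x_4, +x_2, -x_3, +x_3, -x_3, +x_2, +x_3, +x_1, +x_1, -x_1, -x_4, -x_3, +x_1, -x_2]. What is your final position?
(-3, -3, -4, -12)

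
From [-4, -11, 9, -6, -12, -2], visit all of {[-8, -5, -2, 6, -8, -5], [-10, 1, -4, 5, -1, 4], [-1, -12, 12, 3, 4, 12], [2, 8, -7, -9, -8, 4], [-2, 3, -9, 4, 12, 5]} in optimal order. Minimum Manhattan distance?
208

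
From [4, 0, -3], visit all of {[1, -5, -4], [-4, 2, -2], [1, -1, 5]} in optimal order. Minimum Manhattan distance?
37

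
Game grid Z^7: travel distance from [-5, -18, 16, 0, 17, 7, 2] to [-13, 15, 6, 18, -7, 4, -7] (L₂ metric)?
47.3603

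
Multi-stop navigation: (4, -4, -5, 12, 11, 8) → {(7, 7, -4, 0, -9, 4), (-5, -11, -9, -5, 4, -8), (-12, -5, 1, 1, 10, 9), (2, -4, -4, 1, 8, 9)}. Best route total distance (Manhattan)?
157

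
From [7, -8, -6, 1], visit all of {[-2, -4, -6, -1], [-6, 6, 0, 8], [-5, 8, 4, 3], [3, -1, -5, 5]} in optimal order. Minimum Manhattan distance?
66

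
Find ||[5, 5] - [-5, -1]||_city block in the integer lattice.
16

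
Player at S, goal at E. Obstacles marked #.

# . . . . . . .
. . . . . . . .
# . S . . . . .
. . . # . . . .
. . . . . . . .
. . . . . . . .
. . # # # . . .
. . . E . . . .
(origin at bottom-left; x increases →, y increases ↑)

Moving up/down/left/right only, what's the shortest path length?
8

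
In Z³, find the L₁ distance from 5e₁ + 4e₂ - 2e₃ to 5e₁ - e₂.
7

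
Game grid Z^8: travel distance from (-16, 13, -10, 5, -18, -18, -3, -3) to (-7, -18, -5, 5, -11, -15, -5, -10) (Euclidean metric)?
34.322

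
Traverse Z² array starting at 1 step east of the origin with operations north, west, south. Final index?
(0, 0)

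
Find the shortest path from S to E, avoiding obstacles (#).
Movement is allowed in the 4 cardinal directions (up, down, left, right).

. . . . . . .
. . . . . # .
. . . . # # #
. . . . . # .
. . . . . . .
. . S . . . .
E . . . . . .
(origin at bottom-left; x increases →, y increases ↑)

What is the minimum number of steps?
3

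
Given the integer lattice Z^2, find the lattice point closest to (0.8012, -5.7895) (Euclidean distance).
(1, -6)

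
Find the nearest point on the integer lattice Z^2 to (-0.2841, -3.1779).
(0, -3)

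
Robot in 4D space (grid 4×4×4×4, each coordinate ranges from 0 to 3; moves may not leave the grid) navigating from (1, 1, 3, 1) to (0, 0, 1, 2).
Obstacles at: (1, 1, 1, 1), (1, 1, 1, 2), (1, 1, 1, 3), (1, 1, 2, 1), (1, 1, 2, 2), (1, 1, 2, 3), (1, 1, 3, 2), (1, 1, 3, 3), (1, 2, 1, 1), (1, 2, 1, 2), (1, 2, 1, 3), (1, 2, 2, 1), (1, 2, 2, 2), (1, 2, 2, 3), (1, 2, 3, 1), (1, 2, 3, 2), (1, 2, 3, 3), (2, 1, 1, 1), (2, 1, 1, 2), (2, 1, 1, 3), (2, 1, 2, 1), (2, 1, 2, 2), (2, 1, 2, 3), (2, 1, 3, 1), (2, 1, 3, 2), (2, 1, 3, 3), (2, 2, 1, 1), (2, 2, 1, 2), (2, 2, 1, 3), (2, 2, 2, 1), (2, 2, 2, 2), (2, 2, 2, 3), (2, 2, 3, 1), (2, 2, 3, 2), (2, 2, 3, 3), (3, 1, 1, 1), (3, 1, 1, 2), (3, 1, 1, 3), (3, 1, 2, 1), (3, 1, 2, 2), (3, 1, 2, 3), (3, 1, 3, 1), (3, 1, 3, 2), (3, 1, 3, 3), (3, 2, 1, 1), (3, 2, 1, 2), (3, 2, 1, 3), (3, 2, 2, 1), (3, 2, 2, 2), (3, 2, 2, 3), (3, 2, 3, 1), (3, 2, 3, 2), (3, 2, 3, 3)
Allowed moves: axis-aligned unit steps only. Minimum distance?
5
(one shortest path: (1, 1, 3, 1) → (0, 1, 3, 1) → (0, 0, 3, 1) → (0, 0, 2, 1) → (0, 0, 1, 1) → (0, 0, 1, 2))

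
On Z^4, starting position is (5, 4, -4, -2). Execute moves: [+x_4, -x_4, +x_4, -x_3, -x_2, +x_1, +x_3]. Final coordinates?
(6, 3, -4, -1)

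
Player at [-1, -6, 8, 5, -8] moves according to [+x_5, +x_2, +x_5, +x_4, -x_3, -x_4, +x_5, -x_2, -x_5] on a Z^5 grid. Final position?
(-1, -6, 7, 5, -6)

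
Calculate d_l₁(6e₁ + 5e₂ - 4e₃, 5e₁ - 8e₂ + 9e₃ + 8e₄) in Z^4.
35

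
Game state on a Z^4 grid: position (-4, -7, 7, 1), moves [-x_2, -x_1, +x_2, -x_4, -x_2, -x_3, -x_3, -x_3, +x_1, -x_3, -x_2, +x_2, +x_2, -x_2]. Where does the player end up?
(-4, -8, 3, 0)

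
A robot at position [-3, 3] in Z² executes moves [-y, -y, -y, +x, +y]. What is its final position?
(-2, 1)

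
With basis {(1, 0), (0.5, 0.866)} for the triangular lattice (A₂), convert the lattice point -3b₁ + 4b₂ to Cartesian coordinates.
(-1, 3.464)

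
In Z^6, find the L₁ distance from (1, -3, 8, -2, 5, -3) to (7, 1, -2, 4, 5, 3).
32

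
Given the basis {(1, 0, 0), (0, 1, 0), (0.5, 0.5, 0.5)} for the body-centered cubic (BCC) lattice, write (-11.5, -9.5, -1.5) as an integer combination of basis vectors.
-10b₁ - 8b₂ - 3b₃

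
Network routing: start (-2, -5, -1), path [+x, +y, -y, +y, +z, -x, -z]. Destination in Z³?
(-2, -4, -1)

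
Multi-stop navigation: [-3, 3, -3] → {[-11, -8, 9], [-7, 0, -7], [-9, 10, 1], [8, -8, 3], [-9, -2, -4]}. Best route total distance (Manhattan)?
88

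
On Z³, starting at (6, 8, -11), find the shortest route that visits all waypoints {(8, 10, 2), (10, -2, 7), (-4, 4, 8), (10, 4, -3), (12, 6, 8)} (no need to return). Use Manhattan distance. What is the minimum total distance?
75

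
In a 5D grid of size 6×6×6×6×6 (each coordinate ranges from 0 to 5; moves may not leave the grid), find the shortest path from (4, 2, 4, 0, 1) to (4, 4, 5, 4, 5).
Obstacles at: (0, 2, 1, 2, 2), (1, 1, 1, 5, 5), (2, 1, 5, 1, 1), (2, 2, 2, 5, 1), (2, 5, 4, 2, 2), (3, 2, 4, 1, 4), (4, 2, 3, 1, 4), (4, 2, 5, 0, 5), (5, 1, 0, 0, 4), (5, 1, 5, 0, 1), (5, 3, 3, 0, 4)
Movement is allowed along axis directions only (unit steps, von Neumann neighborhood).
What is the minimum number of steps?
11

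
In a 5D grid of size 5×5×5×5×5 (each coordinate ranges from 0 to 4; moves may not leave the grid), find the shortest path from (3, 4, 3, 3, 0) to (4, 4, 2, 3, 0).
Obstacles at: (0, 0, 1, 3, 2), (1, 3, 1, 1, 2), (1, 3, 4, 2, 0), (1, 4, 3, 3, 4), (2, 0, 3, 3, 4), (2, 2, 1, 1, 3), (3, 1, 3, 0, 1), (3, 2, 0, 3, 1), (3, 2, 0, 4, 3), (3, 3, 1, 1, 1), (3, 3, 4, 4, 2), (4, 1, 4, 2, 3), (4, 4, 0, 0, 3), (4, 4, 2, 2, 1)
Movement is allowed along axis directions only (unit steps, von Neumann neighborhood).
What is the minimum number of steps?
2
(one shortest path: (3, 4, 3, 3, 0) → (4, 4, 3, 3, 0) → (4, 4, 2, 3, 0))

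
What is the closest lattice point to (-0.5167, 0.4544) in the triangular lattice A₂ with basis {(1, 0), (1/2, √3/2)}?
(-0.5, 0.866)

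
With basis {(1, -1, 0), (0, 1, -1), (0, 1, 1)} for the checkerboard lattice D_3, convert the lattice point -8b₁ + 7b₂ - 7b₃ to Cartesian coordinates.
(-8, 8, -14)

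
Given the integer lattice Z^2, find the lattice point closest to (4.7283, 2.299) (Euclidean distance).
(5, 2)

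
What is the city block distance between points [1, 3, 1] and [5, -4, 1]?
11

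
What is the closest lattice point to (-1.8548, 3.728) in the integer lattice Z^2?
(-2, 4)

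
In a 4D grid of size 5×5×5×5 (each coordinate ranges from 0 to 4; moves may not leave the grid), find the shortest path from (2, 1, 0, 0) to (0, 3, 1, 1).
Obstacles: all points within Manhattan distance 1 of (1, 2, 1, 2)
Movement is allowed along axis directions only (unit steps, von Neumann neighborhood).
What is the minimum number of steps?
6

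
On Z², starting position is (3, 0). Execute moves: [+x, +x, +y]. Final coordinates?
(5, 1)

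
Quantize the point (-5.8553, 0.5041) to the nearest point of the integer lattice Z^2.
(-6, 1)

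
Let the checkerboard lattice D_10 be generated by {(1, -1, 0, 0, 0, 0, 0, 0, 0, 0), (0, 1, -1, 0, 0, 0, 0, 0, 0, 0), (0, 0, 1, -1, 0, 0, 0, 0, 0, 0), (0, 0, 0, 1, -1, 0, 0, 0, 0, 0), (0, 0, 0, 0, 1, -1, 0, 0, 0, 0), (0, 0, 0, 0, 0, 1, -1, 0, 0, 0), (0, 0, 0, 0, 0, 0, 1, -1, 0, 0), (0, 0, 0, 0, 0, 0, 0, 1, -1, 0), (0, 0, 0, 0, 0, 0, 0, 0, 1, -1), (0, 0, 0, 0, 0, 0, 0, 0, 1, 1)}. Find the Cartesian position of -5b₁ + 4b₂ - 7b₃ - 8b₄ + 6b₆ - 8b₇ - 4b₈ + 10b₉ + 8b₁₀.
(-5, 9, -11, -1, 8, 6, -14, 4, 22, -2)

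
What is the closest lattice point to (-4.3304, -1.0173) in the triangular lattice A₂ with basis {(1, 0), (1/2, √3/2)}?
(-4.5, -0.866)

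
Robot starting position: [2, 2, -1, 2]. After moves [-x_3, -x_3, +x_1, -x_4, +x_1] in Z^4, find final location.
(4, 2, -3, 1)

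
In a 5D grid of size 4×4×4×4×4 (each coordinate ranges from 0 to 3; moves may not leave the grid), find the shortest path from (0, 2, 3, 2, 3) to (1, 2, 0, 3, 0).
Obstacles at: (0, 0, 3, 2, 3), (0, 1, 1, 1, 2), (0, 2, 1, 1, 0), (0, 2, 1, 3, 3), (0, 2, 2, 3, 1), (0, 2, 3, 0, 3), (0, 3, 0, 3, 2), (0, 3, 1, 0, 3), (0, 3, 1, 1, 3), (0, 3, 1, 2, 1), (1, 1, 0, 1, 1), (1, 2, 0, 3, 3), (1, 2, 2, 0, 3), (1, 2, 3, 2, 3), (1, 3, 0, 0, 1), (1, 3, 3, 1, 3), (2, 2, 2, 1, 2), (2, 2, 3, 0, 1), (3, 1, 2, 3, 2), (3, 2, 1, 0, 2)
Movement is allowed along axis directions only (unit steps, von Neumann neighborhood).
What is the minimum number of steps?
8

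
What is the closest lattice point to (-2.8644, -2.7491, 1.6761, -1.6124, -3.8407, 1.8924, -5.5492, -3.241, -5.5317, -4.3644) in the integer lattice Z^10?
(-3, -3, 2, -2, -4, 2, -6, -3, -6, -4)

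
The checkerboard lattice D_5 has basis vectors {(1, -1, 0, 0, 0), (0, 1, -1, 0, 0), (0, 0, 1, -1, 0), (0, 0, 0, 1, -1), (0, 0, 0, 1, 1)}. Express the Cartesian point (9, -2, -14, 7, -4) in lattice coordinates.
9b₁ + 7b₂ - 7b₃ + 2b₄ - 2b₅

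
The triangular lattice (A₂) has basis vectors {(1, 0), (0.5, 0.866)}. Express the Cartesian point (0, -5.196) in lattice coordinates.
3b₁ - 6b₂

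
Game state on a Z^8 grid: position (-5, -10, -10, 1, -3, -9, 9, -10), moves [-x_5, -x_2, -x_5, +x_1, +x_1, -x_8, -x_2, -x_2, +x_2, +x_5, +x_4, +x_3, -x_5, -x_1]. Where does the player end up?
(-4, -12, -9, 2, -5, -9, 9, -11)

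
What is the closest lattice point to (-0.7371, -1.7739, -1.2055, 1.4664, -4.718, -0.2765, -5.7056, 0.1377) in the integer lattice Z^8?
(-1, -2, -1, 1, -5, 0, -6, 0)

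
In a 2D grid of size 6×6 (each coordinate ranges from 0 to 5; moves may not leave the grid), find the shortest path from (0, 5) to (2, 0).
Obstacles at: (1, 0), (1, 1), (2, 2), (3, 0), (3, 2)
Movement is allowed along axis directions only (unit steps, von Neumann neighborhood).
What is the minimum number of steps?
11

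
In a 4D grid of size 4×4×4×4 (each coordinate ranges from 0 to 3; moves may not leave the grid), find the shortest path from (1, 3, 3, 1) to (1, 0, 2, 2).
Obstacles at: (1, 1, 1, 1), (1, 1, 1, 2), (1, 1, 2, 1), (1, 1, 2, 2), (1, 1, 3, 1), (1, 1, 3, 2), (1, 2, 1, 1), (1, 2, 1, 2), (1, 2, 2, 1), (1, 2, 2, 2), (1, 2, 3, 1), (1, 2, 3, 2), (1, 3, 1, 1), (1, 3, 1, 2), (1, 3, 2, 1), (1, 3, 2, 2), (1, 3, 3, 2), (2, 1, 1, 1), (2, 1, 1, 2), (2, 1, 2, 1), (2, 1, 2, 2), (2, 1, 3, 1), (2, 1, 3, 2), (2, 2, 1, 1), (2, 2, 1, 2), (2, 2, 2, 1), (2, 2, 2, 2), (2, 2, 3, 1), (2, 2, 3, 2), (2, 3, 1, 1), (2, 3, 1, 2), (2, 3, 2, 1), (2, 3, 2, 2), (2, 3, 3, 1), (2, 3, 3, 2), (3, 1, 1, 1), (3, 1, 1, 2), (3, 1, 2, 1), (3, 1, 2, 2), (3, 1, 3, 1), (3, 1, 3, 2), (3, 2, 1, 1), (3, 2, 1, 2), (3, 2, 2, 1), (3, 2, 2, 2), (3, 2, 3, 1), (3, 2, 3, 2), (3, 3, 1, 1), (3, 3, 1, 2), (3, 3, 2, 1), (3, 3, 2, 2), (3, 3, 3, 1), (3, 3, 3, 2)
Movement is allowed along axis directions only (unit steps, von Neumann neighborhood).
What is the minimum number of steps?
7
(one shortest path: (1, 3, 3, 1) → (0, 3, 3, 1) → (0, 2, 3, 1) → (0, 1, 3, 1) → (0, 0, 3, 1) → (1, 0, 3, 1) → (1, 0, 2, 1) → (1, 0, 2, 2))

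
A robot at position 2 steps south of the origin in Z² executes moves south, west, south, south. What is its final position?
(-1, -5)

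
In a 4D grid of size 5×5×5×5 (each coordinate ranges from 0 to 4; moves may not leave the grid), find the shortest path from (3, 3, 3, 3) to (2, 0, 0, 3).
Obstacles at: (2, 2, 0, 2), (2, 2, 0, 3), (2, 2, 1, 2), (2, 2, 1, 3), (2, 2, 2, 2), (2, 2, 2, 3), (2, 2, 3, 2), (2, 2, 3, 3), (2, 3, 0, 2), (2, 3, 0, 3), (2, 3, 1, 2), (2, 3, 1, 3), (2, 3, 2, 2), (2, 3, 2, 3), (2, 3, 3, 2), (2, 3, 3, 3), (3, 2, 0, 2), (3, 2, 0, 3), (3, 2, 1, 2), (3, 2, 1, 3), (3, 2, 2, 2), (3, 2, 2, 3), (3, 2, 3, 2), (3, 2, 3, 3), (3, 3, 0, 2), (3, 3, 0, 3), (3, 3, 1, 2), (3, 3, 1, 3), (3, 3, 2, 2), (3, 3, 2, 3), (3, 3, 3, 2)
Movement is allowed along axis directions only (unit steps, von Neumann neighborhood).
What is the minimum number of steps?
9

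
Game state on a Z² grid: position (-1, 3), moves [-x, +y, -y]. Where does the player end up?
(-2, 3)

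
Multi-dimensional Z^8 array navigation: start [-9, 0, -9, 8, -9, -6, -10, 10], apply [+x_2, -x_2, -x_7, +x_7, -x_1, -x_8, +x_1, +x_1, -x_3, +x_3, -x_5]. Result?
(-8, 0, -9, 8, -10, -6, -10, 9)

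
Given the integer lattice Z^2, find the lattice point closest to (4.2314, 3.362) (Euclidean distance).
(4, 3)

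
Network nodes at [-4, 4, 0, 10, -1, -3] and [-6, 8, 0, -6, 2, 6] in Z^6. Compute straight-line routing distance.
19.1311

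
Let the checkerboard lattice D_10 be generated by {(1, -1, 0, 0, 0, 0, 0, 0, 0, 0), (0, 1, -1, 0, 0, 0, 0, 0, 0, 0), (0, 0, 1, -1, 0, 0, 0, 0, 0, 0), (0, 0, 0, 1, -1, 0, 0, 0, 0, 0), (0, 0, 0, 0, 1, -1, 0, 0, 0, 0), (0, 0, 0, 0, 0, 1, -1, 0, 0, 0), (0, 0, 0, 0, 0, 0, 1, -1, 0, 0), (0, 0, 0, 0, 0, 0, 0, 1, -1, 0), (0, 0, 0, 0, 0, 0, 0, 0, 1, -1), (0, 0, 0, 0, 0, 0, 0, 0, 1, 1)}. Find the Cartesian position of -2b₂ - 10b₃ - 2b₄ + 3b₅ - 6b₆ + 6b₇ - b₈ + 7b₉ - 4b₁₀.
(0, -2, -8, 8, 5, -9, 12, -7, 4, -11)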